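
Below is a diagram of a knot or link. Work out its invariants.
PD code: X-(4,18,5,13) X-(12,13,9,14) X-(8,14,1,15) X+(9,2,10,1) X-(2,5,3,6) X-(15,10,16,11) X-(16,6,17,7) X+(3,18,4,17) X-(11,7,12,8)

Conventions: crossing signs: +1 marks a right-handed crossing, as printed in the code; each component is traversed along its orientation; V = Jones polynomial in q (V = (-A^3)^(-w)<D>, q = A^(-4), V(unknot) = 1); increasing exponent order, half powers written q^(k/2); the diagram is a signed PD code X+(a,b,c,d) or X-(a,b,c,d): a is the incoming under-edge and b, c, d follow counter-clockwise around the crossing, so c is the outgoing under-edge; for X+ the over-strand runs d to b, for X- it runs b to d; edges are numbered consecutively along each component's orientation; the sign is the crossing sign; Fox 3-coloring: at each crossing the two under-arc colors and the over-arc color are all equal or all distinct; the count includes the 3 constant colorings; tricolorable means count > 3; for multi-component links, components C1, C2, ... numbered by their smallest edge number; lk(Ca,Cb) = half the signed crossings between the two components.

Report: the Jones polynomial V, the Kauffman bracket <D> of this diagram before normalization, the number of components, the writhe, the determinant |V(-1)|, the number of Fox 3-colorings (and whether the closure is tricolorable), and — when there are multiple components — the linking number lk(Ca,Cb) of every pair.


Jones polynomial: V(q) = q^-5 + 2q^-3 + q^-1
<D> = -A^-11 - 2A^-3 - A^5; writhe -5
components 3, writhe -5 (9 crossings)
linking number lk(C1,C2) = 0
lk(C1,C3): -1
lk(C2,C3) = -1
3-colorings: 3 of 3^9, det 4 — not tricolorable
note: det 4 = |V(-1)|; not divisible by 3, so not tricolorable


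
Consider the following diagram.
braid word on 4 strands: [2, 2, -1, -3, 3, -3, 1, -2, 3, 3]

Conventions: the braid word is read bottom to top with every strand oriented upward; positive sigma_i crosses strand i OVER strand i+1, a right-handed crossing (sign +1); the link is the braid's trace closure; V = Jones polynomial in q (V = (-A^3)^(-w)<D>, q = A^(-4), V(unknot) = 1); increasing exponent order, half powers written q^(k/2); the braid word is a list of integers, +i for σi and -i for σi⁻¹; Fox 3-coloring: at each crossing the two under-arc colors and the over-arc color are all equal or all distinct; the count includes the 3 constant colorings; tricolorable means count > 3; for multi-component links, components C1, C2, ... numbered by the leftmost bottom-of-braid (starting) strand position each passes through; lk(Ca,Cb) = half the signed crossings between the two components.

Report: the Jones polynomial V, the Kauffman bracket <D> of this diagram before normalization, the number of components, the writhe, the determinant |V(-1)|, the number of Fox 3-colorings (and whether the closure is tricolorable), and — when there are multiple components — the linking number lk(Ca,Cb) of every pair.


Jones polynomial: V(q) = -q^(1/2) - q^(3/2) - q^(5/2) + q^(9/2)
<D> = A^-12 - A^-4 - 1 - A^4; writhe +2
components 2, writhe +2 (10 crossings)
linking number lk(C1,C2) = 0
3-colorings: 27 of 3^10, det 0 — tricolorable
note: summing lk over 1 pair gives 0


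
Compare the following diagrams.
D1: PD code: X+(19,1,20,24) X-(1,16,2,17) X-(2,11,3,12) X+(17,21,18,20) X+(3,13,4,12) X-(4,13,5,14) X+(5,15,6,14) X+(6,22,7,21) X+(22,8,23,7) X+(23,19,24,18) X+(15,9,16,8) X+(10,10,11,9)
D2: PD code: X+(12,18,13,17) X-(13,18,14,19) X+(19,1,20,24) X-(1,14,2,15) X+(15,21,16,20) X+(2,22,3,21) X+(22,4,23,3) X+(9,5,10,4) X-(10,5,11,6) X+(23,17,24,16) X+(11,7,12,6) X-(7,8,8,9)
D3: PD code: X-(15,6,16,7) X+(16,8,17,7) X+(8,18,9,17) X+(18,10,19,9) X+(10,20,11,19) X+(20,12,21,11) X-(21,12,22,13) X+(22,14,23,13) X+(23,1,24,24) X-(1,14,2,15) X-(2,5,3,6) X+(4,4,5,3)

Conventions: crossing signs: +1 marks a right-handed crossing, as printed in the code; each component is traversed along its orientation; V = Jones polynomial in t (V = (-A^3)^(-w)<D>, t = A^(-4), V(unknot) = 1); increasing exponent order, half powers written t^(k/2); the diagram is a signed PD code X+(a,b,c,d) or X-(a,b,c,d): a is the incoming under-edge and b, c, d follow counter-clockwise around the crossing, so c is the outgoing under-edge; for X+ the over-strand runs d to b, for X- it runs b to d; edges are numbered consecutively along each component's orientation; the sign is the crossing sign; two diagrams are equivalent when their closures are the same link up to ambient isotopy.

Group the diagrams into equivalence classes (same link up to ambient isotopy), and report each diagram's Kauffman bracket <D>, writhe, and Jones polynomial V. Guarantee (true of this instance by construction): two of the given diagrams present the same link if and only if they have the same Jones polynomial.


equivalence classes: {D1, D2} | {D3}
D1 (bracket -A^-6 + A^-2 - A^2 + 2A^6 - A^10 + A^14; 12 crossings at w = +6): V = t - t^2 + 2t^3 - t^4 + t^5 - t^6
V(D2) = t - t^2 + 2t^3 - t^4 + t^5 - t^6  (w +4, c 12, <D> = -A^-12 + A^-8 - A^-4 + 2 - A^4 + A^8)
D3 (bracket -A^-4 + 1 + A^8; 12 crossings at w = +4): V = t + t^3 - t^4
key observation: 2 values of V(t) split the 3 diagrams


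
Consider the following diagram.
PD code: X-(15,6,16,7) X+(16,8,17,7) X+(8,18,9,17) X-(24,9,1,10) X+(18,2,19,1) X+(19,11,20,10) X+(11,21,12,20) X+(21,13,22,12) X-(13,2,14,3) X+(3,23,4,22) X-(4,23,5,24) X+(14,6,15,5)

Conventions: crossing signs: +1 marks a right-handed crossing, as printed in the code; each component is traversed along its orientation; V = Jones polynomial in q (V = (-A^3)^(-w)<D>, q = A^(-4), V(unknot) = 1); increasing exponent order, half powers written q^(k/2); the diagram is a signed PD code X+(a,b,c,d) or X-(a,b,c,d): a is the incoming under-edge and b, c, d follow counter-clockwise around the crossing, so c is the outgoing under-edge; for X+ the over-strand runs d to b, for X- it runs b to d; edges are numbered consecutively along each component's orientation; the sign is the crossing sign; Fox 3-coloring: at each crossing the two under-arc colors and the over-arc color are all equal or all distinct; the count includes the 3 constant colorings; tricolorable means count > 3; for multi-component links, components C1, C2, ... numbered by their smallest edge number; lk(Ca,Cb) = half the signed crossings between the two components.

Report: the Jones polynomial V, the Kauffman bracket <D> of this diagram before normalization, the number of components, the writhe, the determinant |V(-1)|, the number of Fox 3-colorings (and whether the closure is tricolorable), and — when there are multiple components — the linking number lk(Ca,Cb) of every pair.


Jones polynomial: V(q) = q - q^2 + 2q^3 - q^4 + q^5 - q^6
<D> = -A^-12 + A^-8 - A^-4 + 2 - A^4 + A^8; writhe +4
components 1, writhe +4 (12 crossings)
3-colorings: 3 of 3^12, det 7 — not tricolorable
note: |V(-1)| = 7: so not tricolorable, since 3 does not divide 7


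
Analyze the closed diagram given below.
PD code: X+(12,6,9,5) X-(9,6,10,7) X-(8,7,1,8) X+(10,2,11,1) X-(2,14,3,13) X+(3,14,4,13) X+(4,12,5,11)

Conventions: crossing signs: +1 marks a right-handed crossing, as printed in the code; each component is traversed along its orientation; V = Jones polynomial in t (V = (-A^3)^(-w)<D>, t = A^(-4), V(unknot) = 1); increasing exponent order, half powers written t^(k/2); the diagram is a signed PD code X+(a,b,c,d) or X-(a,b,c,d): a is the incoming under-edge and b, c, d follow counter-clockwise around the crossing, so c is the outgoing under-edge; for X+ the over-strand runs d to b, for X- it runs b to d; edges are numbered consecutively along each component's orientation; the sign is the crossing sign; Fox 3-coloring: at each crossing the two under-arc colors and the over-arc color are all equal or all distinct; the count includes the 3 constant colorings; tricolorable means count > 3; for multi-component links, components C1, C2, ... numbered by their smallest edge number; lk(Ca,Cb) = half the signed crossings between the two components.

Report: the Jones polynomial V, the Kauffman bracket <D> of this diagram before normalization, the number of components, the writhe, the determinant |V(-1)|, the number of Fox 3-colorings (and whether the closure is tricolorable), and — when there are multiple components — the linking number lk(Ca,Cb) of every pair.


V(t) = 1 + t + t^2 + t^3
bracket: -A^-9 - A^-5 - A^-1 - A^3, w = +1
3 components, writhe +1, over 7 crossings
lk(C1,C2) = +1
linking number lk(C1,C3) = 0
lk(C2,C3): 0
det 0, colorings 9 of 3^8 — tricolorable
observation: |V(-1)| = 0: so tricolorable, since 3 divides 0


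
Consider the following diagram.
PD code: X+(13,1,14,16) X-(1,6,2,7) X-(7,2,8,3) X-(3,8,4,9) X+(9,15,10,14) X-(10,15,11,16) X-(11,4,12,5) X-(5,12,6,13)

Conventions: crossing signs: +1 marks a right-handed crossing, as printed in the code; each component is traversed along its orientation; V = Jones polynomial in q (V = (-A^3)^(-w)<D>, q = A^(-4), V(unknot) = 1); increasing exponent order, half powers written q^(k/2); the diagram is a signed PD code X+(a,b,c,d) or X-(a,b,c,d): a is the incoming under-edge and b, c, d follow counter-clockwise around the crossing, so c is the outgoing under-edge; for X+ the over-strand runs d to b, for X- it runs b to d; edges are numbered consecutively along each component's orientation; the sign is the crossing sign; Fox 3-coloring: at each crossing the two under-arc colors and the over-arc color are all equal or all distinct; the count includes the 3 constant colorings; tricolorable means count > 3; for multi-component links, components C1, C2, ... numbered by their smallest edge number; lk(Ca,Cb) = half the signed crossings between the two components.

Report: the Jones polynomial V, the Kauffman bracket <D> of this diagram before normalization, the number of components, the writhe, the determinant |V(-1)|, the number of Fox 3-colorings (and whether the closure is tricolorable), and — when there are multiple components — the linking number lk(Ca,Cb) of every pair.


Jones polynomial: V(q) = -q^-7 + q^-6 - q^-5 + q^-4 + q^-2
<D> = A^-4 + A^4 - A^8 + A^12 - A^16; writhe -4
components 1, writhe -4 (8 crossings)
3-colorings: 3 of 3^8, det 5 — not tricolorable
note: V spans 5 powers of q: at least 5 crossings in any diagram


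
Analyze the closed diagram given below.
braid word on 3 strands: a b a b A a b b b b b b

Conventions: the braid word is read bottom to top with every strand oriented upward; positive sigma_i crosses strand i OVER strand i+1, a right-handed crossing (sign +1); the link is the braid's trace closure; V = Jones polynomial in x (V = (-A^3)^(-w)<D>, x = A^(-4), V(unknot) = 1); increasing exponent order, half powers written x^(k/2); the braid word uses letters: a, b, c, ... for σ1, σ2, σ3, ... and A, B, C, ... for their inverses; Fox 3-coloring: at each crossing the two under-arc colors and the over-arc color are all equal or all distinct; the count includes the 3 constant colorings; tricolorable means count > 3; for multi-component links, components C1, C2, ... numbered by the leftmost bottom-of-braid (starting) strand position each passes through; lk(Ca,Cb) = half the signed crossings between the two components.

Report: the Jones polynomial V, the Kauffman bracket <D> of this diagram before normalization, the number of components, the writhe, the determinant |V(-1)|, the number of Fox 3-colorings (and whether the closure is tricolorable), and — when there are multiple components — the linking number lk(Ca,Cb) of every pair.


V = x^4 + x^6 - x^7 + x^8 - x^9 + x^10 - x^11 + x^12 - x^13
<D> = -A^-22 + A^-18 - A^-14 + A^-10 - A^-6 + A^-2 - A^2 + A^6 + A^14 (w = +10)
1 component over 12 crossings, w = +10
9 Fox colorings among 3^12, |V(-1)| = 9: tricolorable
why: |V(-1)| = 9: so tricolorable, since 3 divides 9


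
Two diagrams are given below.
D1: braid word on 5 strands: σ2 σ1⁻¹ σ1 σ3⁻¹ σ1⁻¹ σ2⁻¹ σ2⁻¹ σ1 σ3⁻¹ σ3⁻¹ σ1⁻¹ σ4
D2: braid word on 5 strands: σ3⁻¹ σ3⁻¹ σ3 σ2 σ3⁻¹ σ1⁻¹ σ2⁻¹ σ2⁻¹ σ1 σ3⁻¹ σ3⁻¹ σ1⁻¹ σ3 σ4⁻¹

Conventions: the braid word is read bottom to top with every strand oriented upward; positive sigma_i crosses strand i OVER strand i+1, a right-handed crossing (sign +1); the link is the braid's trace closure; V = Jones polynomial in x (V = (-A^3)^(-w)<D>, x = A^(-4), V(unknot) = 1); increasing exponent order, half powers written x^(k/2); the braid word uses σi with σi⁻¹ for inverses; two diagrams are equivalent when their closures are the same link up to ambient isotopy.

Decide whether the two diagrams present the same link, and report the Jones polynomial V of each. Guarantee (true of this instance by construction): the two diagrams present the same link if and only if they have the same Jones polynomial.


equivalent: yes
V(D1) = -x^-6 + x^-5 - x^-4 + 2x^-3 - x^-2 + x^-1  (w -4, c 12, <D> = A^-8 - A^-4 + 2 - A^4 + A^8 - A^12)
V(D2) = -x^-6 + x^-5 - x^-4 + 2x^-3 - x^-2 + x^-1  [14 crossings, <D> = A^-14 - A^-10 + 2A^-6 - A^-2 + A^2 - A^6, w = -6]
key observation: one V(x) for all 2 diagrams — one class (guaranteed)


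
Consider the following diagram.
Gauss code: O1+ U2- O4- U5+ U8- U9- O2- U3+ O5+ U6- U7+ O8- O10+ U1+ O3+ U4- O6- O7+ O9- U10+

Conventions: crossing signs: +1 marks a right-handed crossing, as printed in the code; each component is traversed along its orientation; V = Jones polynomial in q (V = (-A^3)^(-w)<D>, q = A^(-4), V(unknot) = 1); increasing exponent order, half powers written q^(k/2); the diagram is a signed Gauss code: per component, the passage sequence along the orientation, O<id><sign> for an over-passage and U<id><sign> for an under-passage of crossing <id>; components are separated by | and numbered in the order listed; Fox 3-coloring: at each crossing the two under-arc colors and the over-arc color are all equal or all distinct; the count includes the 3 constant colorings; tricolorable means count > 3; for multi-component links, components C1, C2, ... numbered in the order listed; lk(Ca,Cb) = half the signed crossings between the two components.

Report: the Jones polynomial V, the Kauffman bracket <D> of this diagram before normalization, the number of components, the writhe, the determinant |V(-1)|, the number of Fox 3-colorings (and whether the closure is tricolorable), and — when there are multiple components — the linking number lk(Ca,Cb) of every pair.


V(q) = -q^-3 + 2q^-2 - 2q^-1 + 3 - 2q + 2q^2 - q^3
bracket: -A^-12 + 2A^-8 - 2A^-4 + 3 - 2A^4 + 2A^8 - A^12, w = 0
1 component, writhe 0, over 10 crossings
det 13, colorings 3 of 3^10 — not tricolorable
observation: w = 0 shifts under R1 moves; the (-A^3)^(0) factor cancels that in V


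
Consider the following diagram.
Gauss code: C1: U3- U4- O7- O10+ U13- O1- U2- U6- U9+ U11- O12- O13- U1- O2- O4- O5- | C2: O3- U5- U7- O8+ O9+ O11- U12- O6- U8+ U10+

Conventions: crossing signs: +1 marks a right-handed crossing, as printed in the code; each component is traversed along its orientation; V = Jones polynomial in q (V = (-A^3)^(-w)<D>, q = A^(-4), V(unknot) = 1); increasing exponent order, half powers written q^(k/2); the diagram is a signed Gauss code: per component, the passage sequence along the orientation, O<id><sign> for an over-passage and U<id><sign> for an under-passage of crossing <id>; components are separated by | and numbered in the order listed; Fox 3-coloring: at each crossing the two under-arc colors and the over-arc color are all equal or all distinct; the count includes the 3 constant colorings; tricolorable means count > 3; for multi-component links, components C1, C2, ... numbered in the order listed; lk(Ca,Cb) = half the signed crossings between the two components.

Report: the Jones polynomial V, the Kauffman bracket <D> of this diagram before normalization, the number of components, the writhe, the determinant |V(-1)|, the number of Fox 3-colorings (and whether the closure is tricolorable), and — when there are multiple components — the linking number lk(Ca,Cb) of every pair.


V = q^(-15/2) - q^(-13/2) - q^(-9/2) - q^(-5/2)
<D> = A^-11 + A^-3 + A^5 - A^9 (w = -7)
2 components over 13 crossings, w = -7
lk(C1,C2): -2
3 Fox colorings among 3^13, |V(-1)| = 4: not tricolorable
why: span 5 respects span(V) <= c + mu - 1 = 14 for this 2-component diagram


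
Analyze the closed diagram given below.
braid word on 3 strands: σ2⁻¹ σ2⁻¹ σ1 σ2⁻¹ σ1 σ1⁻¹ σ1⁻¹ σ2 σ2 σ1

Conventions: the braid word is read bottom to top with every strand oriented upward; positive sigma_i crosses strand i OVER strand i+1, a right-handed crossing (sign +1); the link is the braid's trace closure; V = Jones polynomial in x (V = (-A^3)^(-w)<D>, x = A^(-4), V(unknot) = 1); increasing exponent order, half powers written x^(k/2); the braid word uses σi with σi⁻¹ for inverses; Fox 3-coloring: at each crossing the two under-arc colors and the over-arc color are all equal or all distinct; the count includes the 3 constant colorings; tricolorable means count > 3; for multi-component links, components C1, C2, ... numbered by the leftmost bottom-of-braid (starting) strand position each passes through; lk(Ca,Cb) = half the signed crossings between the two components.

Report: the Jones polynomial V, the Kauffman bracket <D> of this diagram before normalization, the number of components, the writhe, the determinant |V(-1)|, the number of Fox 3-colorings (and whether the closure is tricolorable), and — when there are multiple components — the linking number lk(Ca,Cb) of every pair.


V(x) = -x^-3 + x^-2 - x^-1 + 3 - x + x^2 - x^3
bracket: -A^-12 + A^-8 - A^-4 + 3 - A^4 + A^8 - A^12, w = 0
1 component, writhe 0, over 10 crossings
det 9, colorings 27 of 3^10 — tricolorable
observation: |V(-1)| = 9: so tricolorable, since 3 divides 9


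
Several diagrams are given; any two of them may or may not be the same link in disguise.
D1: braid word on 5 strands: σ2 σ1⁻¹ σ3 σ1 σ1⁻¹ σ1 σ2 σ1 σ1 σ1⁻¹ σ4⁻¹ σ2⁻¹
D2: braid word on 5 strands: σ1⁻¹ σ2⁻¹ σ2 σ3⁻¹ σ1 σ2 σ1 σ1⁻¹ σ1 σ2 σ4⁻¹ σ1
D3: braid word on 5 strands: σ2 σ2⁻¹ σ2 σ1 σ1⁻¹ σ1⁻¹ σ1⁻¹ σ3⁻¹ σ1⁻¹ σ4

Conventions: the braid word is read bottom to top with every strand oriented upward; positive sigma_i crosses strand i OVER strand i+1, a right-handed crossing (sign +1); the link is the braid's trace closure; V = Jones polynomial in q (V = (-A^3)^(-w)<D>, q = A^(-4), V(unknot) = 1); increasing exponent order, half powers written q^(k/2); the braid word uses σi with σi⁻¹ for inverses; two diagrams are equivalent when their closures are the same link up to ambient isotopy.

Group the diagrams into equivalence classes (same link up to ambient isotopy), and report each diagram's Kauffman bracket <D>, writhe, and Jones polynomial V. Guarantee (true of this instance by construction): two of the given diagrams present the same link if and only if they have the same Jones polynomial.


grouping into links: {D1} | {D2} | {D3}
V(D1) = 1  (w +2, c 12, <D> = A^6)
V(D2) = q + q^3 - q^4  (w +2, c 12, <D> = -A^-10 + A^-6 + A^2)
V(D3) = -q^-4 + q^-3 + q^-1  [10 crossings, <D> = A^-2 + A^6 - A^10, w = -2]
why: 3 classes among 3 diagrams; unequal V(q) rules out equality


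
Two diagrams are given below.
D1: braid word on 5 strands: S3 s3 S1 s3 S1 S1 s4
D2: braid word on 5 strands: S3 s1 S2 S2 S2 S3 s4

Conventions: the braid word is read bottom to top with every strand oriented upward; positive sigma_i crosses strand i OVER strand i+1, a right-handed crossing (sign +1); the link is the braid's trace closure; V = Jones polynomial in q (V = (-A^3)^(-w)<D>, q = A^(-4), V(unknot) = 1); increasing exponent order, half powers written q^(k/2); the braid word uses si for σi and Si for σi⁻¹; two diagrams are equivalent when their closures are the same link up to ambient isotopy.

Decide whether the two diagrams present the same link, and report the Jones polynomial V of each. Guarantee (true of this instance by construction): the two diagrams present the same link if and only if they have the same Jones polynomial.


equivalent: no
V(D1) = q^(-9/2) - q^(-5/2) - q^(-3/2) - q^(-1/2)  (w -1, c 7, <D> = A^-1 + A^3 + A^7 - A^15)
D2 (bracket A^-3 + 2A^5 - A^9 + A^13 - A^17; 7 crossings at w = -3): V = q^(-13/2) - q^(-11/2) + q^(-9/2) - 2q^(-7/2) - q^(-3/2)
why: V(q) takes 2 values over 2 diagrams, fixing the grouping


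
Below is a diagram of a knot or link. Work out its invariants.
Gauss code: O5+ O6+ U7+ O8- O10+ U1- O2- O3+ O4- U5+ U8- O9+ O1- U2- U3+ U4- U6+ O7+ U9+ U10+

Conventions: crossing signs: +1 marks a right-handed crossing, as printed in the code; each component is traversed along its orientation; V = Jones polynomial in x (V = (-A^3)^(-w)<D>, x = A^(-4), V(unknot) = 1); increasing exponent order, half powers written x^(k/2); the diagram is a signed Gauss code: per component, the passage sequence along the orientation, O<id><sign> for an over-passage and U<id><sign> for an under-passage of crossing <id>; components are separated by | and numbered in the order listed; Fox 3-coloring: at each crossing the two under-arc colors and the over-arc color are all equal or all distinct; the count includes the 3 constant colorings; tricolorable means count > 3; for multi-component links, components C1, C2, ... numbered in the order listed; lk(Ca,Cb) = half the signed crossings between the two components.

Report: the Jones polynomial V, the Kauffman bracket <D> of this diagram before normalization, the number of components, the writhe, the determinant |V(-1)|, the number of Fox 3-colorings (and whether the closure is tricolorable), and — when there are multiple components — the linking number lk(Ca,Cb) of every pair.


Jones polynomial: V(x) = -x^-1 + 2 - x + 2x^2 - x^3 + x^4 - x^5
<D> = -A^-14 + A^-10 - A^-6 + 2A^-2 - A^2 + 2A^6 - A^10; writhe +2
components 1, writhe +2 (10 crossings)
3-colorings: 9 of 3^10, det 9 — tricolorable
note: |V(-1)| = 9: so tricolorable, since 3 divides 9


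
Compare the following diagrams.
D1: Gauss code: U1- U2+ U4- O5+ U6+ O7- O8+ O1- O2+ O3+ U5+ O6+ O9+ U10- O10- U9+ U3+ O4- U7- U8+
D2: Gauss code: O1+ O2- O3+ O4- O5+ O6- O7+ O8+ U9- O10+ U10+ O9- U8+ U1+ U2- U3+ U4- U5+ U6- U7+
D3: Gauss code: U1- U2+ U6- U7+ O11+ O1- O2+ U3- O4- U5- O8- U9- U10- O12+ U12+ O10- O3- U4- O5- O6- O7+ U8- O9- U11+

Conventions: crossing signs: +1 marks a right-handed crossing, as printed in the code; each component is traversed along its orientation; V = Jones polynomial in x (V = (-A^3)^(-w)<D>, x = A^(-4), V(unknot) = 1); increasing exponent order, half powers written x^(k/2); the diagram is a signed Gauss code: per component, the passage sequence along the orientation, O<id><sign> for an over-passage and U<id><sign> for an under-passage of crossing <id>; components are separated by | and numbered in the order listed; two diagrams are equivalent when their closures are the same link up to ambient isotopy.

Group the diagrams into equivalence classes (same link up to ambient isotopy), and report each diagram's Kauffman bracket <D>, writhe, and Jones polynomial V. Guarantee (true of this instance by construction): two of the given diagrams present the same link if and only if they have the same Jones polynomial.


classes: {D1} | {D2} | {D3}
V(D1) = x + x^3 - x^4  [10 crossings, <D> = -A^-10 + A^-6 + A^2, w = +2]
D2 (bracket A^6; 10 crossings at w = +2): V = 1
D3 (bracket A^-4 + A^4 - A^8 + A^12 - A^16; 12 crossings at w = -4): V = -x^-7 + x^-6 - x^-5 + x^-4 + x^-2
note: 3 classes among 3 diagrams; unequal V(x) rules out equality


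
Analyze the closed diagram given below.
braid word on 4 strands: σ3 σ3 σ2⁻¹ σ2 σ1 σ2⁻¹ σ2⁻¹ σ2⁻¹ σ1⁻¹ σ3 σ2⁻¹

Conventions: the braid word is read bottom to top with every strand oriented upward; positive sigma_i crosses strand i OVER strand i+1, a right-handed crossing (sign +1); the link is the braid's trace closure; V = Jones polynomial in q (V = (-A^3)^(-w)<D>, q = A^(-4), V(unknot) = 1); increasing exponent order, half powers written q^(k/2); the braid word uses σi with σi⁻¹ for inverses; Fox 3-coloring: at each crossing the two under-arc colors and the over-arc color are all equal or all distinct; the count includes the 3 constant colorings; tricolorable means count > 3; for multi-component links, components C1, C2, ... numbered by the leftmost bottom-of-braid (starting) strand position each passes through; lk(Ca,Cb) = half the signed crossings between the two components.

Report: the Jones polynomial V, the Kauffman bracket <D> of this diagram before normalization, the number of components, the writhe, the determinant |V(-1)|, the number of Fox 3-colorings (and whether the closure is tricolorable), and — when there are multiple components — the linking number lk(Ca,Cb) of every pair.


V(q) = -q^-3 + q^-2 - q^-1 + 3 - q + q^2 - q^3
bracket: A^-15 - A^-11 + A^-7 - 3A^-3 + A - A^5 + A^9, w = -1
1 component, writhe -1, over 11 crossings
det 9, colorings 27 of 3^11 — tricolorable
observation: w = -1 (over 11 crossings) is diagram-only; (-A^3)^(1) removes it from V


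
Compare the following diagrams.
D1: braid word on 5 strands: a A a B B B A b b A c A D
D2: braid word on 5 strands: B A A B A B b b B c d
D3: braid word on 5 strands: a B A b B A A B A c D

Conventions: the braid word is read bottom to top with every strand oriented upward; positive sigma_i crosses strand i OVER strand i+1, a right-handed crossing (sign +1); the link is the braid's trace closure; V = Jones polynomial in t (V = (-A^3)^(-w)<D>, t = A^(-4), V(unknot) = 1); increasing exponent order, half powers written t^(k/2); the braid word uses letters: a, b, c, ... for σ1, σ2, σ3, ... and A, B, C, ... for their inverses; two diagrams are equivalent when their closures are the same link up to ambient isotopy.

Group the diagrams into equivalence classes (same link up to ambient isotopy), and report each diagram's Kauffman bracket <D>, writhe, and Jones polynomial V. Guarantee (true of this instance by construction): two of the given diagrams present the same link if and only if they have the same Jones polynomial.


classes: {D1} | {D2} | {D3}
V(D1) = t^(-11/2) - t^(-9/2) + t^(-7/2) - 2t^(-5/2) + t^(-3/2) - 2t^(-1/2)  [13 crossings, <D> = 2A^-7 - A^-3 + 2A - A^5 + A^9 - A^13, w = -3]
D2 (bracket A^-3 + A^5 - A^9 + A^13; 11 crossings at w = -3): V = -t^(-11/2) + t^(-9/2) - t^(-7/2) - t^(-3/2)
V(D3) = t^(-13/2) - t^(-11/2) + t^(-9/2) - 2t^(-7/2) - t^(-3/2)  (w -5, c 11, <D> = A^-9 + 2A^-1 - A^3 + A^7 - A^11)
insight: V(t) takes 3 values over 3 diagrams, fixing the grouping


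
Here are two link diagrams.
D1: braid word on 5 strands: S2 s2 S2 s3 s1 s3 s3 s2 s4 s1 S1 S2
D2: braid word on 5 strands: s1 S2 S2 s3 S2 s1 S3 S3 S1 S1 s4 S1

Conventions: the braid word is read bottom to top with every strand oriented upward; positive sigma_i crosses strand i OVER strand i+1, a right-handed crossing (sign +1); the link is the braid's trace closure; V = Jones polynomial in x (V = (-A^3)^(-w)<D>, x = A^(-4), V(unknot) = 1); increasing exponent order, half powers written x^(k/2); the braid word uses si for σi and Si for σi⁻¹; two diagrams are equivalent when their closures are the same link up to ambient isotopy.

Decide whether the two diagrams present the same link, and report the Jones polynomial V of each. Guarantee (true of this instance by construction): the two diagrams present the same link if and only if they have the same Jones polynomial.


equivalent: no
D1 (bracket -A^-4 + 1 + A^8; 12 crossings at w = +4): V = x + x^3 - x^4
V(D2) = -x^-6 + x^-5 - x^-4 + 2x^-3 - x^-2 + x^-1  [12 crossings, <D> = A^-8 - A^-4 + 2 - A^4 + A^8 - A^12, w = -4]
observation: 2 values of V(x) split the 2 diagrams


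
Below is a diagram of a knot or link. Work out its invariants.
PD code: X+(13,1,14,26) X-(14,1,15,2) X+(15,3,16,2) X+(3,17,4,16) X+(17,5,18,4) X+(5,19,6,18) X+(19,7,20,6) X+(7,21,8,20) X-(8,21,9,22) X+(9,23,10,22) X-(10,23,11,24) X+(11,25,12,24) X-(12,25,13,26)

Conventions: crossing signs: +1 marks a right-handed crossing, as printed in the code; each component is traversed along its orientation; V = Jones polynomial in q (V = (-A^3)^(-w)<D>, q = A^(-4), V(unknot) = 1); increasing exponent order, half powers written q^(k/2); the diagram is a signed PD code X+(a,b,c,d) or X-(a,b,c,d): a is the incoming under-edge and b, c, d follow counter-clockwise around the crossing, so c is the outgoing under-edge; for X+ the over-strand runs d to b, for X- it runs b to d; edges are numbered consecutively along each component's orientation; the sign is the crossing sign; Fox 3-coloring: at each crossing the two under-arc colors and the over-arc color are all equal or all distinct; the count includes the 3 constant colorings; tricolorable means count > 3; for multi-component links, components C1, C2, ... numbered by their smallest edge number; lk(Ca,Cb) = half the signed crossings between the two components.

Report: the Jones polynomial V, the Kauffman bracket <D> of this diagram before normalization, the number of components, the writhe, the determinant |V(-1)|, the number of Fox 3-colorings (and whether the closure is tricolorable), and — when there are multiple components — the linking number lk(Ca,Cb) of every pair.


V(q) = q^2 + q^4 - q^5 + q^6 - q^7
bracket: A^-13 - A^-9 + A^-5 - A^-1 - A^7, w = +5
1 component, writhe +5, over 13 crossings
det 5, colorings 3 of 3^13 — not tricolorable
observation: w = +5 shifts under R1 moves; the (-A^3)^(-5) factor cancels that in V


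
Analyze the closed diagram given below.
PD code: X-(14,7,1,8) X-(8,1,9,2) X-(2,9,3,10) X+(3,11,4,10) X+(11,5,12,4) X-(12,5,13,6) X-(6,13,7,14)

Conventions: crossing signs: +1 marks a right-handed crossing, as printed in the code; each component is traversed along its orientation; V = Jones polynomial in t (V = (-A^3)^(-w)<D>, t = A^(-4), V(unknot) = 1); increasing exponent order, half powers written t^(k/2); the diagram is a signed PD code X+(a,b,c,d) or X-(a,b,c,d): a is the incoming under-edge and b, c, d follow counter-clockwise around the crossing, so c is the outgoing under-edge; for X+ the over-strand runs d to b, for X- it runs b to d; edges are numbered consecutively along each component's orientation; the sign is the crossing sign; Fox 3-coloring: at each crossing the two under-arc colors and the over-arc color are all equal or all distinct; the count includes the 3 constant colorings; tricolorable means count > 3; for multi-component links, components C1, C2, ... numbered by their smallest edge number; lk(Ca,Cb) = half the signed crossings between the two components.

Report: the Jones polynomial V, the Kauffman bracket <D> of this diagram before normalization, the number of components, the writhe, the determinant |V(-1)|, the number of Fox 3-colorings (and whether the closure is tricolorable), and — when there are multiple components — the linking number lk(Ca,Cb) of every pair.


V(t) = -t^-4 + t^-3 + t^-1
bracket: -A^-5 - A^3 + A^7, w = -3
1 component, writhe -3, over 7 crossings
det 3, colorings 9 of 3^7 — tricolorable
observation: V spans 3 powers of t: at least 3 crossings in any diagram


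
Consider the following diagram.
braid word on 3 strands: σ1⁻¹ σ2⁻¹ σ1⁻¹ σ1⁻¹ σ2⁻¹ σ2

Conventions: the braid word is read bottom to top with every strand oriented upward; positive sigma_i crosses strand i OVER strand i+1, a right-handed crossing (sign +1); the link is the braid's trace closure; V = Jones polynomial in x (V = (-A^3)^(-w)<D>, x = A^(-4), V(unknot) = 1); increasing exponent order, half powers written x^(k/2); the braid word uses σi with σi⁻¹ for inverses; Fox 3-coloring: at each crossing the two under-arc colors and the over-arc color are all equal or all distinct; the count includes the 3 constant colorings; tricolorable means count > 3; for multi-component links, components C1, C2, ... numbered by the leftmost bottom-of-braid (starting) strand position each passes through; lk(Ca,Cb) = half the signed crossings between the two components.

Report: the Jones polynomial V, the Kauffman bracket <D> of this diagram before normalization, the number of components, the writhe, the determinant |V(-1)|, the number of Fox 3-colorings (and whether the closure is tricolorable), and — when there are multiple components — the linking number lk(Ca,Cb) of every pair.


V(x) = -x^-4 + x^-3 + x^-1
bracket: A^-8 + 1 - A^4, w = -4
1 component, writhe -4, over 6 crossings
det 3, colorings 9 of 3^6 — tricolorable
observation: free reduction leaves σ1⁻¹ σ2⁻¹ σ1⁻¹ σ1⁻¹ of the original 6 letters


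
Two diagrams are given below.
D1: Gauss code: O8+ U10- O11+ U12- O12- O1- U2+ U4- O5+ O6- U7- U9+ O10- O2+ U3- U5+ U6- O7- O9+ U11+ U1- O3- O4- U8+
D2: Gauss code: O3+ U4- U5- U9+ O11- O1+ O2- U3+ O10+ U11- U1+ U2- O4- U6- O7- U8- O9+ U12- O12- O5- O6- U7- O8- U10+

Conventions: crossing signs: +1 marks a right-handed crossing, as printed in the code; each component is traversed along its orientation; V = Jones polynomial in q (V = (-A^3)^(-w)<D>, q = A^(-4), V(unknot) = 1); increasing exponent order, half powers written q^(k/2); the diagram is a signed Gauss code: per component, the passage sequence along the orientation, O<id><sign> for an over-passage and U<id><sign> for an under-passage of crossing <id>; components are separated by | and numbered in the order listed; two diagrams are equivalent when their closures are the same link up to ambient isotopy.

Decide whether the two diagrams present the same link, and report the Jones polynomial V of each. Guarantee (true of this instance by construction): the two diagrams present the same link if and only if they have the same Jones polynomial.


equivalent: no
V(D1) = 1  (w -2, c 12, <D> = A^-6)
D2 (bracket A^-16 - A^-12 + 2A^-8 - 3A^-4 + 3 - 2A^4 + 2A^8 - A^12; 12 crossings at w = -4): V = -q^-6 + 2q^-5 - 2q^-4 + 3q^-3 - 3q^-2 + 2q^-1 - 1 + q
why: 2 values of V(q) split the 2 diagrams


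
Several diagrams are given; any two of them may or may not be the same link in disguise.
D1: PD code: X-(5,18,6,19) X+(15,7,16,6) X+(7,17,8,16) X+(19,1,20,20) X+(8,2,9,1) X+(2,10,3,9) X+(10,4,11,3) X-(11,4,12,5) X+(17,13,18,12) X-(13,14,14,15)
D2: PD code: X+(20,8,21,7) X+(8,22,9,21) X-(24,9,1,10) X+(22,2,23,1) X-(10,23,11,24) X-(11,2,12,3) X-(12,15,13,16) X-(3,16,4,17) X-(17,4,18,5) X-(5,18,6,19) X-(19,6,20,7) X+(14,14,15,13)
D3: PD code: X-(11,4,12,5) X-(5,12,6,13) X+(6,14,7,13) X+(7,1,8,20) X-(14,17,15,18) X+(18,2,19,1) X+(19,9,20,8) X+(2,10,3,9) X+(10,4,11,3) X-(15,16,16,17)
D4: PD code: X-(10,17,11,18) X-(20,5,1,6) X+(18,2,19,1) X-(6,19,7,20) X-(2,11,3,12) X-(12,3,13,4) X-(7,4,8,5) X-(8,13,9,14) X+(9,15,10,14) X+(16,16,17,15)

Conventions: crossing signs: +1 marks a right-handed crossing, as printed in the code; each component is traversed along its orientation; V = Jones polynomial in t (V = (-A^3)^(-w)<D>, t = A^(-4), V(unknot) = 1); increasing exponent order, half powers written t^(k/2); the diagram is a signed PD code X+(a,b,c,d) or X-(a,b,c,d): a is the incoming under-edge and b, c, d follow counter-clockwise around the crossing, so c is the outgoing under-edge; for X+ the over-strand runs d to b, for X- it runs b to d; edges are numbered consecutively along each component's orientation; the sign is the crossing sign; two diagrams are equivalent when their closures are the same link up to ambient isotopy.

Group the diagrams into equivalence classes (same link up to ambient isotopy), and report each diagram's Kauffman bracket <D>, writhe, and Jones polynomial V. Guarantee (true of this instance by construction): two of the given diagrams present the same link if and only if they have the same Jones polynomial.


classes: {D1} | {D2, D4} | {D3}
V(D1) = t - t^2 + 2t^3 - t^4 + t^5 - t^6  [10 crossings, <D> = -A^-12 + A^-8 - A^-4 + 2 - A^4 + A^8, w = +4]
V(D2) = -t^-6 + t^-5 - t^-4 + 2t^-3 - t^-2 + t^-1  (w -4, c 12, <D> = A^-8 - A^-4 + 2 - A^4 + A^8 - A^12)
D3 (bracket -A^-10 + A^-6 + A^2; 10 crossings at w = +2): V = t + t^3 - t^4
V(D4) = -t^-6 + t^-5 - t^-4 + 2t^-3 - t^-2 + t^-1  [10 crossings, <D> = A^-8 - A^-4 + 2 - A^4 + A^8 - A^12, w = -4]
note: V(t) takes 3 values over 4 diagrams, fixing the grouping


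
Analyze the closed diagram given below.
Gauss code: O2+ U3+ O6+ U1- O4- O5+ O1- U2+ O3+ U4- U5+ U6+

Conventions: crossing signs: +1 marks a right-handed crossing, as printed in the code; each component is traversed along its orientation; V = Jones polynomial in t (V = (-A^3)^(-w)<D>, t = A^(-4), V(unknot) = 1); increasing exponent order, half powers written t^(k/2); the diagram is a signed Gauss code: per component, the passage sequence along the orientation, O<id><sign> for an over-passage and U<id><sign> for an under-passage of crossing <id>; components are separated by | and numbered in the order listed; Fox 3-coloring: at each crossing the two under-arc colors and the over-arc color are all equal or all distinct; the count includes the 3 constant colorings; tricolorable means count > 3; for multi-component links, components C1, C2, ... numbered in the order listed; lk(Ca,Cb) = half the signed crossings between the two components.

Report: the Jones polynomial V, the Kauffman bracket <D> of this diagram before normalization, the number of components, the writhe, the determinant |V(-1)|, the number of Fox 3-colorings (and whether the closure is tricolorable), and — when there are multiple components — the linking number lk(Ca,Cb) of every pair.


Jones polynomial: V(t) = t + t^3 - t^4
<D> = -A^-10 + A^-6 + A^2; writhe +2
components 1, writhe +2 (6 crossings)
3-colorings: 9 of 3^6, det 3 — tricolorable
note: the span of V is 3, forcing >= 3 crossings in any diagram


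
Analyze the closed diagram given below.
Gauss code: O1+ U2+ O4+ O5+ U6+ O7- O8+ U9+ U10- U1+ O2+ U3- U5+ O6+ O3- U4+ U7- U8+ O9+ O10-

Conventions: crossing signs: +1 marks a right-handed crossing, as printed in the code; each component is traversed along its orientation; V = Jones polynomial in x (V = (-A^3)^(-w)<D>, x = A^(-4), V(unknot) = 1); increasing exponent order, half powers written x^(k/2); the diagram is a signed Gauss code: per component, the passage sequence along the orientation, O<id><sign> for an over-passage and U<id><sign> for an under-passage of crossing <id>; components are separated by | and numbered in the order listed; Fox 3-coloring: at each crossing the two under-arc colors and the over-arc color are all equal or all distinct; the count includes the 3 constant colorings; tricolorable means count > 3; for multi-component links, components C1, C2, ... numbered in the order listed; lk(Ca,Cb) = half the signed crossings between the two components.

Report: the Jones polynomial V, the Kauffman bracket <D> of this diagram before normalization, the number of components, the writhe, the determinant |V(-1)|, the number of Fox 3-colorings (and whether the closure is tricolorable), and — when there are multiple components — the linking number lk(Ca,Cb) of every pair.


Jones polynomial: V(x) = x - x^2 + 2x^3 - x^4 + x^5 - x^6
<D> = -A^-12 + A^-8 - A^-4 + 2 - A^4 + A^8; writhe +4
components 1, writhe +4 (10 crossings)
3-colorings: 3 of 3^10, det 7 — not tricolorable
note: V spans 5 powers of x: at least 5 crossings in any diagram


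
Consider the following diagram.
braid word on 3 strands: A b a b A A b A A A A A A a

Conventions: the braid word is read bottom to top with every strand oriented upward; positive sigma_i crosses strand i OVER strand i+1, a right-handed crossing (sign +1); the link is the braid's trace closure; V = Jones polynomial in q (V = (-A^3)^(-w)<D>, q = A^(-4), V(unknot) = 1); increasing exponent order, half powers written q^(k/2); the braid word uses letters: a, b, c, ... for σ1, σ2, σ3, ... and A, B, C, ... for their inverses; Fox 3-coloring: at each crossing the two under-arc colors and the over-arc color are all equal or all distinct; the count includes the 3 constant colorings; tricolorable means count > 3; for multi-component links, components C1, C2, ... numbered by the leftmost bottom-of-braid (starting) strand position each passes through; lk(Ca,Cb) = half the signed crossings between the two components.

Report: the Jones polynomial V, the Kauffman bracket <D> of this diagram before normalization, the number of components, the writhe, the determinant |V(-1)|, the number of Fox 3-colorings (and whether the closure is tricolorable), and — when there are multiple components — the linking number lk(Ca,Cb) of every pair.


Jones polynomial: V(q) = q^-8 - 2q^-7 + 2q^-6 - 3q^-5 + 3q^-4 - 2q^-3 + 2q^-2 - q^-1 + 1
<D> = A^-12 - A^-8 + 2A^-4 - 2 + 3A^4 - 3A^8 + 2A^12 - 2A^16 + A^20; writhe -4
components 1, writhe -4 (14 crossings)
3-colorings: 3 of 3^14, det 17 — not tricolorable
note: the word shrinks to σ1⁻¹ σ2 σ1 σ2 σ1⁻¹ σ1⁻¹ σ2 σ1⁻¹ σ1⁻¹ σ1⁻¹ σ1⁻¹ σ1⁻¹ after cancelling
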